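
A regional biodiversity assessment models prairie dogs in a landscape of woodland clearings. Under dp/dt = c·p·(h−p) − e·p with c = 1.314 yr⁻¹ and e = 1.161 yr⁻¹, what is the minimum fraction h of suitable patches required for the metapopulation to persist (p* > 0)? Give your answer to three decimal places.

p* = h − e/c is positive only when h > e/c.
h_min = e/c = 1.161/1.314 = 0.8836.

0.884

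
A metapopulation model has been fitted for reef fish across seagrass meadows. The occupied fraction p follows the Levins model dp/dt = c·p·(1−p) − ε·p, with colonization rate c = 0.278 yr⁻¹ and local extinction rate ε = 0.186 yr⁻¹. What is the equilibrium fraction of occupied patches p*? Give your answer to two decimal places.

Setting dp/dt = 0 and dividing through by p* gives c·(1−p*) = ε.
So p* = 1 − ε/c = 1 − 0.186/0.278 = 1 − 0.6691 = 0.3309.

0.33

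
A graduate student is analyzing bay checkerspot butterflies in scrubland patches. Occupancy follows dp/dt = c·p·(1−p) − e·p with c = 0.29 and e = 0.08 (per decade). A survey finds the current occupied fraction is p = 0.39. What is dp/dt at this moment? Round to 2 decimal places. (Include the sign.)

0.04

Colonization term: c·p·(1−p) = 0.29×0.39×0.6100 = 0.06899.
Extinction term: e·p = 0.03120.
dp/dt = 0.06899 − 0.03120 = 0.03779.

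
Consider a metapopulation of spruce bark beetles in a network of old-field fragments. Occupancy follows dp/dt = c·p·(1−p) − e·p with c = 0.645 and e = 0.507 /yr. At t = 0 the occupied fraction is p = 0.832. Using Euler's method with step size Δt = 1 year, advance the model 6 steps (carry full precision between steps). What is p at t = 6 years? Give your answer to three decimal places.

0.284

Update rule: p ← p + [c·p·(1−p) − e·p]·Δt with Δt = 1.
p: 0.83200 → 0.50033  (Δp = -0.33167)
p: 0.50033 → 0.40791  (Δp = -0.09242)
p: 0.40791 → 0.35688  (Δp = -0.05103)
p: 0.35688 → 0.32398  (Δp = -0.03290)
p: 0.32398 → 0.30099  (Δp = -0.02299)
p: 0.30099 → 0.28409  (Δp = -0.01690)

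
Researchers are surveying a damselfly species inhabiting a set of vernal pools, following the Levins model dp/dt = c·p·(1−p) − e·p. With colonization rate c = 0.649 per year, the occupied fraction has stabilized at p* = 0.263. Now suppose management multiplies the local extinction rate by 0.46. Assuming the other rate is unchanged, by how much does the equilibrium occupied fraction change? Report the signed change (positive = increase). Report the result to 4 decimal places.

0.3980

Balance c(1−p*) = e gives e = 0.649×(1 − 0.26300) = 0.47831.
New p* = 1 − e/c = 1 − 0.22002/0.64900 = 0.66099.
Δp* = 0.66099 − 0.26300 = +0.39799.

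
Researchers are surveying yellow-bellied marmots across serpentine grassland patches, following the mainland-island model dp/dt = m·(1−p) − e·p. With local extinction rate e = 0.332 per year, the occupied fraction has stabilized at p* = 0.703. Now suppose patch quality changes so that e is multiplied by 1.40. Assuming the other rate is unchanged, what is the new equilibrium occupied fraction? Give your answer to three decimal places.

0.628

Balance m(1−p*) = e·p* gives m = e·p*/(1−p*) = 0.332×0.70300/0.29700 = 0.78585.
New p* = m/(m+e) = 0.78585/(0.78585+0.46480) = 0.62835.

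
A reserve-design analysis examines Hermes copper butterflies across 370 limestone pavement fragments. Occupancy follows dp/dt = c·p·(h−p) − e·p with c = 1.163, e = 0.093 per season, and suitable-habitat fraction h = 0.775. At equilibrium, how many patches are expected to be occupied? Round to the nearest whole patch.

p* = h − e/c = 0.775 − 0.0800 = 0.6950.
Expected occupied patches = N × p* = 370 × 0.6950 = 257.16 ≈ 257.

257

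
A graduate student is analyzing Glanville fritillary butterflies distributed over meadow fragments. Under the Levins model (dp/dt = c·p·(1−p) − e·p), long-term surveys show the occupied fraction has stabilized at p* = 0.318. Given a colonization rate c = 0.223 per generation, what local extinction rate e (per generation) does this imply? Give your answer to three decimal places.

0.152

At equilibrium c(1−p*) = e.
e = 0.223 × (1 − 0.318) = 0.223 × 0.6820 = 0.1521.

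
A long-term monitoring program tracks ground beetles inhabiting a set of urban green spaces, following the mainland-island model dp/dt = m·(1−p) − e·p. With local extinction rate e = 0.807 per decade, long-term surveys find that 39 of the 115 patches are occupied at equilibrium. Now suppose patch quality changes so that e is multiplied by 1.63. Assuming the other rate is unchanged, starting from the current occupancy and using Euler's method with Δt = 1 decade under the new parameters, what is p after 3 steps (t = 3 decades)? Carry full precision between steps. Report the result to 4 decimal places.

Observed p* = 39/115 = 0.33913.
Balance m(1−p*) = e·p* gives m = e·p*/(1−p*) = 0.807×0.33913/0.66087 = 0.41412.
Starting from p₀ = 0.33913; update p ← p + (dp/dt)·Δt with the new parameters.
t = 1: p = 0.33913 + (-0.17242) = 0.16671
t = 2: p = 0.16671 + (+0.12578) = 0.29250
t = 3: p = 0.29250 + (-0.09176) = 0.20073

0.2007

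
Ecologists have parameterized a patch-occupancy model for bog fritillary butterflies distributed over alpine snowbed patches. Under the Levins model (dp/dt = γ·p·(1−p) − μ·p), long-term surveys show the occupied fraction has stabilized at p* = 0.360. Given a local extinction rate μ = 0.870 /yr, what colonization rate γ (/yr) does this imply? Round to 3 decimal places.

1.359

At equilibrium γ(1−p*) = μ, so γ = μ/(1−p*).
γ = 0.870/(1 − 0.360) = 0.870/0.6400 = 1.3594.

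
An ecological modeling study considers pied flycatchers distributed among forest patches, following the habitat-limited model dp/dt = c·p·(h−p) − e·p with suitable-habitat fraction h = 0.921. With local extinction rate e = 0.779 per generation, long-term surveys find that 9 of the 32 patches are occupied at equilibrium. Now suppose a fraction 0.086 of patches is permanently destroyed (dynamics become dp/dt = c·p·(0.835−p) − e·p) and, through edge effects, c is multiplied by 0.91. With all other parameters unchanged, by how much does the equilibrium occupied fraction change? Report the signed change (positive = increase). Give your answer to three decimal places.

-0.149

Observed p* = 9/32 = 0.28125.
Balance c(h−p*) = e gives c = e/(0.921 − 0.28125) = 0.779/0.63975 = 1.21766.
New p* = 0.835 − e/c = 0.835 − 0.77900/1.10807 = 0.13198.
Δp* = 0.13198 − 0.28125 = -0.14927.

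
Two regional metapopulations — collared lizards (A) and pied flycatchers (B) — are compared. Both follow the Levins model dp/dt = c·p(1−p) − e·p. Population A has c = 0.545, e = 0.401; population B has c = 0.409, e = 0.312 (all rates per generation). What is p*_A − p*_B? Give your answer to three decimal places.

0.027

A: p*_A = 1 − 0.401/0.545 = 0.2642.
B: p*_B = 1 − 0.312/0.409 = 0.2372.
p*_A − p*_B = 0.2642 − 0.2372 = 0.0271.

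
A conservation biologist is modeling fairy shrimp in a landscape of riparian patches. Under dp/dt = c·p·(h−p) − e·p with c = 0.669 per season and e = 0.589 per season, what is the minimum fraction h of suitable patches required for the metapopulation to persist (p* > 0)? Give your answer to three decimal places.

0.880

p* = h − e/c is positive only when h > e/c.
h_min = e/c = 0.589/0.669 = 0.8804.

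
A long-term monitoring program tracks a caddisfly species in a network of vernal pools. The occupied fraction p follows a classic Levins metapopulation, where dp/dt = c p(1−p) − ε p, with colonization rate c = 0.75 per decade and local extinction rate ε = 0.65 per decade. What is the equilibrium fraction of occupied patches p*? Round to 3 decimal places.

Setting dp/dt = 0 and dividing through by p* gives c·(1−p*) = ε.
So p* = 1 − ε/c = 1 − 0.65/0.75 = 1 − 0.8667 = 0.1333.

0.133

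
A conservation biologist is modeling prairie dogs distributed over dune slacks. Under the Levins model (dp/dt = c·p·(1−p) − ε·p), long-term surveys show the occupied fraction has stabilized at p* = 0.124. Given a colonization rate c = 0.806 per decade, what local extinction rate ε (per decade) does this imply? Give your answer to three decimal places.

At equilibrium c(1−p*) = ε.
ε = 0.806 × (1 − 0.124) = 0.806 × 0.8760 = 0.7061.

0.706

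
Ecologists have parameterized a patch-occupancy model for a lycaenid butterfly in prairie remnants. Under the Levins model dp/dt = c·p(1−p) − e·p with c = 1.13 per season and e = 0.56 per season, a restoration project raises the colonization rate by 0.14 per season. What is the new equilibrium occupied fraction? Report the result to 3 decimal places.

Before: p* = 1 − 0.56/1.13 = 0.5044.
After the change, c = 1.27, e = 0.56, so p* = 1 − 0.56/1.27 = 0.5591.

0.559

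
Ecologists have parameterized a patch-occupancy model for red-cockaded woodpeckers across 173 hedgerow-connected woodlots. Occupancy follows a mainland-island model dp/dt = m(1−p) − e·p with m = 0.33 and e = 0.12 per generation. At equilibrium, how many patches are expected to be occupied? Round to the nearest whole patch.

127

p* = m/(m+e) = 0.33/0.4500 = 0.7333.
Expected occupied patches = N × p* = 173 × 0.7333 = 126.87 ≈ 127.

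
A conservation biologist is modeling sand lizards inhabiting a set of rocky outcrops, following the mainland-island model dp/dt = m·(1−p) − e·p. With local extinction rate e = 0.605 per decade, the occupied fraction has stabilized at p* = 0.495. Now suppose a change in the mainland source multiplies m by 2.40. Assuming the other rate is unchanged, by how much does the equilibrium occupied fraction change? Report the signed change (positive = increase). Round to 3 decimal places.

0.207

Balance m(1−p*) = e·p* gives m = e·p*/(1−p*) = 0.605×0.49500/0.50500 = 0.59302.
New p* = m/(m+e) = 1.42325/(1.42325+0.60500) = 0.70171.
Δp* = 0.70171 − 0.49500 = +0.20671.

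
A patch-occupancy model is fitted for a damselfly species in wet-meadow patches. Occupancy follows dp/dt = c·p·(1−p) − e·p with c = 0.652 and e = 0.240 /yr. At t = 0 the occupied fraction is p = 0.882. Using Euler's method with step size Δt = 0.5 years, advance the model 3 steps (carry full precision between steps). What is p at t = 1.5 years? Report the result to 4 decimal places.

Update rule: p ← p + [c·p·(1−p) − e·p]·Δt with Δt = 0.5.
p: 0.88200 → 0.81009  (Δp = -0.07191)
p: 0.81009 → 0.76303  (Δp = -0.04706)
p: 0.76303 → 0.73041  (Δp = -0.03262)

0.7304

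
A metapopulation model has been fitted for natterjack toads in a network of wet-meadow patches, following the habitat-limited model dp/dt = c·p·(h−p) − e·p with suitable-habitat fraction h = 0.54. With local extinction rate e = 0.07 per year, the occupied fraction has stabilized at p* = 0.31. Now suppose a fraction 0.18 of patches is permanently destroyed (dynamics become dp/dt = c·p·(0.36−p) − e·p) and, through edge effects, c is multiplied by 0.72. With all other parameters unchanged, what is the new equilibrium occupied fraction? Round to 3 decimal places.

Balance c(h−p*) = e gives c = e/(0.54 − 0.31000) = 0.07/0.23000 = 0.30435.
New p* = 0.36 − e/c = 0.36 − 0.07000/0.21913 = 0.04055.

0.041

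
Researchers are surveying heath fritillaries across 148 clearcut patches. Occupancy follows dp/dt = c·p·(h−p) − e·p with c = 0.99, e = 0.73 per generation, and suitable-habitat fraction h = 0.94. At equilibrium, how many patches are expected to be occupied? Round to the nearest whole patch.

30

p* = h − e/c = 0.94 − 0.7374 = 0.2026.
Expected occupied patches = N × p* = 148 × 0.2026 = 29.99 ≈ 30.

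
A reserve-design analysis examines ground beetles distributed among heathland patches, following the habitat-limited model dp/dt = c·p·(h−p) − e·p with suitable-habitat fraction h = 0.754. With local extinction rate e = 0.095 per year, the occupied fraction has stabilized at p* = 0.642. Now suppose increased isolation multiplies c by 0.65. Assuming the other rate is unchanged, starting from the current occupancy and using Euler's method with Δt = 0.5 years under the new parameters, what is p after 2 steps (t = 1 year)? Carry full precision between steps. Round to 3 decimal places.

Balance c(h−p*) = e gives c = e/(0.754 − 0.64200) = 0.095/0.11200 = 0.84821.
Starting from p₀ = 0.64200; update p ← p + (dp/dt)·Δt with the new parameters.
step 1: Δp = -0.01067, p = 0.63133
step 2: Δp = -0.00864, p = 0.62269

0.623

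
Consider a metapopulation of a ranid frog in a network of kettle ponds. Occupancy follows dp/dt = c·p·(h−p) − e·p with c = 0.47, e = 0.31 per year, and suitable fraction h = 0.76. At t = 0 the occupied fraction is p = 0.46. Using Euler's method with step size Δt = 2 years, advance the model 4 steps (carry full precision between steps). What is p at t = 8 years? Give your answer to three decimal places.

0.190

Update rule: p ← p + [c·p·(h−p) − e·p]·Δt with Δt = 2.
step 1: Δp = -0.15548, p = 0.30452
step 2: Δp = -0.05842, p = 0.24610
step 3: Δp = -0.03370, p = 0.21240
step 4: Δp = -0.02236, p = 0.19004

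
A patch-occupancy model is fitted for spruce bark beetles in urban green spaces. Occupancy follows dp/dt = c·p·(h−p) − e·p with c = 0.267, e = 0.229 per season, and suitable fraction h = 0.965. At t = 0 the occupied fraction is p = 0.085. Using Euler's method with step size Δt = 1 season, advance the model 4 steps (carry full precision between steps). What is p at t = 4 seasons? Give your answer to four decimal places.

0.0870

Update rule: p ← p + [c·p·(h−p) − e·p]·Δt with Δt = 1.
t = 1: p = 0.08500 + (+0.00051) = 0.08551
t = 2: p = 0.08551 + (+0.00050) = 0.08600
t = 3: p = 0.08600 + (+0.00049) = 0.08649
t = 4: p = 0.08649 + (+0.00048) = 0.08698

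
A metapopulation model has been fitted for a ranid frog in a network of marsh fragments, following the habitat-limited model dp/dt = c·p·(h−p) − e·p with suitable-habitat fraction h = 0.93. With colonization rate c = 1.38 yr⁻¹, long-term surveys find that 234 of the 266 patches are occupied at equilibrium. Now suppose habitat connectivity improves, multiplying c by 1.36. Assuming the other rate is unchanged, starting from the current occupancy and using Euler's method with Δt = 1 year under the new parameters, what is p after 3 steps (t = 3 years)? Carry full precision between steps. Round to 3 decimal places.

Observed p* = 234/266 = 0.87970.
Balance c(h−p*) = e gives e = 1.38×(0.93 − 0.87970) = 0.06942.
Starting from p₀ = 0.87970; update p ← p + (dp/dt)·Δt with the new parameters.
  1  |  dp/dt·Δt = +0.021983  |  p_1 = 0.901682
  2  |  dp/dt·Δt = -0.014669  |  p_2 = 0.887013
  3  |  dp/dt·Δt = +0.009990  |  p_3 = 0.897003

0.897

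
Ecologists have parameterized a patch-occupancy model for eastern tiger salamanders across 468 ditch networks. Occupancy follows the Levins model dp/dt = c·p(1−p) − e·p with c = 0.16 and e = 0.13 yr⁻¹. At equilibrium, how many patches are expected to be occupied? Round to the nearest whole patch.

88

p* = 1 − e/c = 1 − 0.13/0.16 = 0.1875.
Expected occupied patches = N × p* = 468 × 0.1875 = 87.75 ≈ 88.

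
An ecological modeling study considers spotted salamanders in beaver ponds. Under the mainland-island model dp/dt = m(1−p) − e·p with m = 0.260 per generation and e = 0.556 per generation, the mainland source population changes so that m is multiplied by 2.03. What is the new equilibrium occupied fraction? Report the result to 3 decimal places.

Before: p* = 0.260/(0.260+0.556) = 0.3186.
After: m = 0.5278, e = 0.556; p* = 0.5278/1.0838 = 0.4870.

0.487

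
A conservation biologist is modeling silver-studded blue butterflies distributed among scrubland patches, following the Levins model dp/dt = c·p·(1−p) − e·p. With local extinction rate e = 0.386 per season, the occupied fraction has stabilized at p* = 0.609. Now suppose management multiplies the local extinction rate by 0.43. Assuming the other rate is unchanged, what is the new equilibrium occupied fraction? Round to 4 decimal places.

Balance c(1−p*) = e gives c = e/(1 − 0.60900) = 0.386/0.39100 = 0.98721.
New p* = 1 − e/c = 1 − 0.16598/0.98721 = 0.83187.

0.8319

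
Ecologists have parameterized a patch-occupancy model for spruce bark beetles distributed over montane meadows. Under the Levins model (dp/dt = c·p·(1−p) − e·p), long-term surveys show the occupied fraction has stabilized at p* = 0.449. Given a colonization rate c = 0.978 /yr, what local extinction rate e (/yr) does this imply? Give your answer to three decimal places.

0.539

At equilibrium c(1−p*) = e.
e = 0.978 × (1 − 0.449) = 0.978 × 0.5510 = 0.5389.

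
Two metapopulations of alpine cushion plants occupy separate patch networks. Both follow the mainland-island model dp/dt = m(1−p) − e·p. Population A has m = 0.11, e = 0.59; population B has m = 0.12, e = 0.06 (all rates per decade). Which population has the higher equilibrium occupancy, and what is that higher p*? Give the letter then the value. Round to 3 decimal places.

B, 0.667

A: p*_A = m/(m+e) = 0.11/0.7000 = 0.1571.
B: p*_B = 0.12/0.1800 = 0.6667.
B is higher at 0.6667.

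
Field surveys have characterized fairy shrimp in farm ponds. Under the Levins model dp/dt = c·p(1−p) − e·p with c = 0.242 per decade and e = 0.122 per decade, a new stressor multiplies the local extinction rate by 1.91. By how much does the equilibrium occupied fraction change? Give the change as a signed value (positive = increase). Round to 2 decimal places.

Before: p* = 1 − 0.122/0.242 = 0.4959.
After the change, c = 0.242, e = 0.23302, so p* = 1 − 0.23302/0.242 = 0.0371.
Δp* = 0.0371 − 0.4959 = -0.4588.

-0.46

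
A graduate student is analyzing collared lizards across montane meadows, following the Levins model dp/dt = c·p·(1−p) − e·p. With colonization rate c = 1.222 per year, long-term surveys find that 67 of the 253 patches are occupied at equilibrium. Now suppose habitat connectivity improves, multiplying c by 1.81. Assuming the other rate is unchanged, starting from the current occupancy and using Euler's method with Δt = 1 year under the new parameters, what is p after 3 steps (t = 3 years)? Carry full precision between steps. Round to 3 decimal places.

Observed p* = 67/253 = 0.26482.
Balance c(1−p*) = e gives e = 1.222×(1 − 0.26482) = 0.89839.
Starting from p₀ = 0.26482; update p ← p + (dp/dt)·Δt with the new parameters.
step 1: Δp = +0.19271, p = 0.45753
step 2: Δp = +0.13793, p = 0.59546
step 3: Δp = -0.00215, p = 0.59331

0.593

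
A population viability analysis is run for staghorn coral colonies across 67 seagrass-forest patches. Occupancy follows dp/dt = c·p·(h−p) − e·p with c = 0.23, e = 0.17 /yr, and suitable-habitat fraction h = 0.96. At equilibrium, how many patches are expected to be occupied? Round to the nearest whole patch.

p* = h − e/c = 0.96 − 0.7391 = 0.2209.
Expected occupied patches = N × p* = 67 × 0.2209 = 14.80 ≈ 15.

15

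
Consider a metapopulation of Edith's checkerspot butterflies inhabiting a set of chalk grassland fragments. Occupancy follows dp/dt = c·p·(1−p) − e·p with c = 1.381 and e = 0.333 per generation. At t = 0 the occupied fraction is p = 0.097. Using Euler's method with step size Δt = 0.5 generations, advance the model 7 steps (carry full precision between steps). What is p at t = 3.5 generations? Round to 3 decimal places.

Update rule: p ← p + [c·p·(1−p) − e·p]·Δt with Δt = 0.5.
p: 0.09700 → 0.14133  (Δp = +0.04433)
p: 0.14133 → 0.20160  (Δp = +0.06027)
p: 0.20160 → 0.27917  (Δp = +0.07757)
p: 0.27917 → 0.37164  (Δp = +0.09247)
p: 0.37164 → 0.47101  (Δp = +0.09937)
p: 0.47101 → 0.56463  (Δp = +0.09362)
p: 0.56463 → 0.64036  (Δp = +0.07573)

0.640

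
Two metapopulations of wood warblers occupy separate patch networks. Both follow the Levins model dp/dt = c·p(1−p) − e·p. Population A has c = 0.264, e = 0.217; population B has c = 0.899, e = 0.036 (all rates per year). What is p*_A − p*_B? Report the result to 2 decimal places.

A: p*_A = 1 − 0.217/0.264 = 0.1780.
B: p*_B = 1 − 0.036/0.899 = 0.9600.
p*_A − p*_B = 0.1780 − 0.9600 = -0.7819.

-0.78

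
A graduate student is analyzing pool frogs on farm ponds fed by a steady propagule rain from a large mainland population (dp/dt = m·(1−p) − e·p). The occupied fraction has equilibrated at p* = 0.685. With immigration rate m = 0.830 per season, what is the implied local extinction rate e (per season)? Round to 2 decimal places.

At equilibrium m(1−p*) = e·p*, so e = m(1−p*)/p*.
e = 0.830 × 0.3150 / 0.685 = 0.3817.

0.38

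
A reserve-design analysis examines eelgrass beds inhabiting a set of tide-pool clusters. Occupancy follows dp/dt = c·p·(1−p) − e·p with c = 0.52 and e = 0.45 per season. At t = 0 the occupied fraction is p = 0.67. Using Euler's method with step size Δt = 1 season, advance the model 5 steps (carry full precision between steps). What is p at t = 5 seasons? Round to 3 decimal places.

Update rule: p ← p + [c·p·(1−p) − e·p]·Δt with Δt = 1.
p: 0.67000 → 0.48347  (Δp = -0.18653)
p: 0.48347 → 0.39577  (Δp = -0.08770)
p: 0.39577 → 0.34202  (Δp = -0.05374)
p: 0.34202 → 0.30513  (Δp = -0.03689)
p: 0.30513 → 0.27808  (Δp = -0.02706)

0.278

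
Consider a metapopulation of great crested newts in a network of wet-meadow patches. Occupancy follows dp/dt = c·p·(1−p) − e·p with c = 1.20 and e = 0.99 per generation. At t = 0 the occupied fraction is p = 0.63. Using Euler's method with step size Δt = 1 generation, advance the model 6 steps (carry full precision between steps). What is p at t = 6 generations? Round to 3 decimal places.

Update rule: p ← p + [c·p·(1−p) − e·p]·Δt with Δt = 1.
  1  |  dp/dt·Δt = -0.343980  |  p_1 = 0.286020
  2  |  dp/dt·Δt = -0.038105  |  p_2 = 0.247915
  3  |  dp/dt·Δt = -0.021692  |  p_3 = 0.226223
  4  |  dp/dt·Δt = -0.013905  |  p_4 = 0.212318
  5  |  dp/dt·Δt = -0.009508  |  p_5 = 0.202810
  6  |  dp/dt·Δt = -0.006768  |  p_6 = 0.196042

0.196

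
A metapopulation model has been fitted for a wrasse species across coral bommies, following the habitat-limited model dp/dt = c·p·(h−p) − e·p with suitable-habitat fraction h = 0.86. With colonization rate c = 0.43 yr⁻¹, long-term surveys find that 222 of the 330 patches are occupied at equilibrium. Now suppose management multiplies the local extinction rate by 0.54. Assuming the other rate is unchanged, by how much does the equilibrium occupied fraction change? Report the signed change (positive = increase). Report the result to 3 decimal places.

0.086

Observed p* = 222/330 = 0.67273.
Balance c(h−p*) = e gives e = 0.43×(0.86 − 0.67273) = 0.08053.
New p* = 0.86 − e/c = 0.86 − 0.04349/0.43000 = 0.75886.
Δp* = 0.75886 − 0.67273 = +0.08613.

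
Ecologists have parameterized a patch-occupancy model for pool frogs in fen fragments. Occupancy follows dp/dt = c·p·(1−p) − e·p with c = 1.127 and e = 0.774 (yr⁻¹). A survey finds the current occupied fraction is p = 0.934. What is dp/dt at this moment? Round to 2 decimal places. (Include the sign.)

-0.65

Colonization term: c·p·(1−p) = 1.127×0.934×0.0660 = 0.06947.
Extinction term: e·p = 0.72292.
dp/dt = 0.06947 − 0.72292 = -0.65344.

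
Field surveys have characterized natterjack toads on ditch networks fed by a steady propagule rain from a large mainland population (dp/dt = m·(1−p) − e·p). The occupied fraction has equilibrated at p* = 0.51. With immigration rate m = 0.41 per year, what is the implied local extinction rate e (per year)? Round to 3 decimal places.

0.394

At equilibrium m(1−p*) = e·p*, so e = m(1−p*)/p*.
e = 0.41 × 0.4900 / 0.51 = 0.3939.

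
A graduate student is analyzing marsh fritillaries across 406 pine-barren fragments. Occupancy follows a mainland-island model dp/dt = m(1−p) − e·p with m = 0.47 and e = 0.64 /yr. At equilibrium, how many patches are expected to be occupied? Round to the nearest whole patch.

p* = m/(m+e) = 0.47/1.1100 = 0.4234.
Expected occupied patches = N × p* = 406 × 0.4234 = 171.91 ≈ 172.

172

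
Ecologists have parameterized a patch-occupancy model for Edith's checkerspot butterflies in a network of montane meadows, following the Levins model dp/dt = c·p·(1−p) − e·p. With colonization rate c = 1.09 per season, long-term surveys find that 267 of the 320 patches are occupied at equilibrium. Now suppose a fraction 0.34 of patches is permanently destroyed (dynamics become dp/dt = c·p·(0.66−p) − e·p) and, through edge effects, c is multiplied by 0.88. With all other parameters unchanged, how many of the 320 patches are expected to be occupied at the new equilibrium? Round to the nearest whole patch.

Observed p* = 267/320 = 0.83437.
Balance c(1−p*) = e gives e = 1.09×(1 − 0.83437) = 0.18054.
New p* = 0.66 − e/c = 0.66 − 0.18054/0.95920 = 0.47178.
Expected occupied = 320 × 0.47178 = 150.97 ≈ 151.

151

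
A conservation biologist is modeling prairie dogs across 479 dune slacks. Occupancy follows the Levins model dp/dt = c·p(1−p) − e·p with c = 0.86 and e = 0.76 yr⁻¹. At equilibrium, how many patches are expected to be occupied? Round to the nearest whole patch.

p* = 1 − e/c = 1 − 0.76/0.86 = 0.1163.
Expected occupied patches = N × p* = 479 × 0.1163 = 55.70 ≈ 56.

56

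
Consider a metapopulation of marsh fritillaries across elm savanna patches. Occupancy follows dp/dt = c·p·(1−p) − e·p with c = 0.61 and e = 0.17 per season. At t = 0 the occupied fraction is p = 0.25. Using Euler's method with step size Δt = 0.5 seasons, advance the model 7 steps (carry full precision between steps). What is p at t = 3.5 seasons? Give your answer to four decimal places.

Update rule: p ← p + [c·p·(1−p) − e·p]·Δt with Δt = 0.5.
step 1: Δp = +0.03594, p = 0.28594
step 2: Δp = +0.03797, p = 0.32391
step 3: Δp = +0.03926, p = 0.36317
step 4: Δp = +0.03967, p = 0.40284
step 5: Δp = +0.03913, p = 0.44197
step 6: Δp = +0.03766, p = 0.47962
step 7: Δp = +0.03536, p = 0.51498

0.5150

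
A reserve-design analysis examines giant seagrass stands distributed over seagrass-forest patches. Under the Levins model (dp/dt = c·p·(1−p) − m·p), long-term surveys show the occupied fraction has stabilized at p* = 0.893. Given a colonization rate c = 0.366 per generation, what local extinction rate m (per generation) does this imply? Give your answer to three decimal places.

At equilibrium c(1−p*) = m.
m = 0.366 × (1 − 0.893) = 0.366 × 0.1070 = 0.0392.

0.039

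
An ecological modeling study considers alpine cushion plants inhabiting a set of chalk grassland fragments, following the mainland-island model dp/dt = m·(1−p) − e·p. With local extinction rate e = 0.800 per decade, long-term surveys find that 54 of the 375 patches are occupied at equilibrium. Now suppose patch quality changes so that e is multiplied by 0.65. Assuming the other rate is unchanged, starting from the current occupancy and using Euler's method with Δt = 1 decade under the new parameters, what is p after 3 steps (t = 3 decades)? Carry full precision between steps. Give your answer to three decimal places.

0.203

Observed p* = 54/375 = 0.14400.
Balance m(1−p*) = e·p* gives m = e·p*/(1−p*) = 0.800×0.14400/0.85600 = 0.13458.
Starting from p₀ = 0.14400; update p ← p + (dp/dt)·Δt with the new parameters.
t = 1: p = 0.14400 + (+0.04032) = 0.18432
t = 2: p = 0.18432 + (+0.01393) = 0.19825
t = 3: p = 0.19825 + (+0.00481) = 0.20306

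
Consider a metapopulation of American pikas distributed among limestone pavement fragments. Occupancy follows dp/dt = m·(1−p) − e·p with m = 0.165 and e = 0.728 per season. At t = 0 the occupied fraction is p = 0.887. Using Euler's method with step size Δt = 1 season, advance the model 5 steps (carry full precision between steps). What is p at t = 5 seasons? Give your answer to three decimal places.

Update rule: p ← p + [m·(1−p) − e·p]·Δt with Δt = 1.
t = 1: p = 0.88700 + (-0.62709) = 0.25991
t = 2: p = 0.25991 + (-0.06710) = 0.19281
t = 3: p = 0.19281 + (-0.00718) = 0.18563
t = 4: p = 0.18563 + (-0.00077) = 0.18486
t = 5: p = 0.18486 + (-0.00008) = 0.18478

0.185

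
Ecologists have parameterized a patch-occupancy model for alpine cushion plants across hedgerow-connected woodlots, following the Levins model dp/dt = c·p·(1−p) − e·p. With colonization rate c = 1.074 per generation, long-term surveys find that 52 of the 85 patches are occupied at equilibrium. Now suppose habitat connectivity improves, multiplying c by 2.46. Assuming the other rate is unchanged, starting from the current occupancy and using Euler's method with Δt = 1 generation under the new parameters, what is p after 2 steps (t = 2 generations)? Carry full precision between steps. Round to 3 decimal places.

0.615

Observed p* = 52/85 = 0.61176.
Balance c(1−p*) = e gives e = 1.074×(1 − 0.61176) = 0.41696.
Starting from p₀ = 0.61176; update p ← p + (dp/dt)·Δt with the new parameters.
  1  |  dp/dt·Δt = +0.372423  |  p_1 = 0.984188
  2  |  dp/dt·Δt = -0.369256  |  p_2 = 0.614932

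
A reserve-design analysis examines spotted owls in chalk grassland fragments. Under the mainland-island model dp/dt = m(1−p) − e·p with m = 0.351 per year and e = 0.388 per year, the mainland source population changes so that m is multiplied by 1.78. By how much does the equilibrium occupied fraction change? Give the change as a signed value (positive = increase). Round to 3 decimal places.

Before: p* = 0.351/(0.351+0.388) = 0.4750.
After: m = 0.62478, e = 0.388; p* = 0.62478/1.0128 = 0.6169.
Δp* = 0.6169 − 0.4750 = +0.1419.

0.142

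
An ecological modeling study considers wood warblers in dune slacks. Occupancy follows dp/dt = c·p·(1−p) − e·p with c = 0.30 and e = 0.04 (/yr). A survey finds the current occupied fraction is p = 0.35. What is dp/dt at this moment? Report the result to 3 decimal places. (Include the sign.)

Colonization term: c·p·(1−p) = 0.30×0.35×0.6500 = 0.06825.
Extinction term: e·p = 0.01400.
dp/dt = 0.06825 − 0.01400 = 0.05425.

0.054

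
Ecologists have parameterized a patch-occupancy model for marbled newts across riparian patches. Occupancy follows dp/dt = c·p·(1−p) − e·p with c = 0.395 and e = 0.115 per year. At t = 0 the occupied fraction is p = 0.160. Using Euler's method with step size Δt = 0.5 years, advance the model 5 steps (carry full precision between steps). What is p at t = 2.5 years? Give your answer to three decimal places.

Update rule: p ← p + [c·p·(1−p) − e·p]·Δt with Δt = 0.5.
  1  |  dp/dt·Δt = +0.017344  |  p_1 = 0.177344
  2  |  dp/dt·Δt = +0.018617  |  p_2 = 0.195961
  3  |  dp/dt·Δt = +0.019850  |  p_3 = 0.215811
  4  |  dp/dt·Δt = +0.021015  |  p_4 = 0.236826
  5  |  dp/dt·Δt = +0.022079  |  p_5 = 0.258905

0.259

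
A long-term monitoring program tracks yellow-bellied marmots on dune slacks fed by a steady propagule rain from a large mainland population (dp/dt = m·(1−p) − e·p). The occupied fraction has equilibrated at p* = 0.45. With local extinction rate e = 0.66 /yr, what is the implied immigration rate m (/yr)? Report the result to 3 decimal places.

At equilibrium m(1−p*) = e·p*, so m = e·p*/(1−p*).
m = 0.66 × 0.45 / 0.5500 = 0.2970/0.5500 = 0.5400.

0.540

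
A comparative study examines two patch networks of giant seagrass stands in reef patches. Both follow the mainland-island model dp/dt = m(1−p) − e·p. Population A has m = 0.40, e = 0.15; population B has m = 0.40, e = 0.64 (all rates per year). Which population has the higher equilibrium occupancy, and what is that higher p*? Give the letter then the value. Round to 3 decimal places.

A: p*_A = m/(m+e) = 0.40/0.5500 = 0.7273.
B: p*_B = 0.40/1.0400 = 0.3846.
A is higher at 0.7273.

A, 0.727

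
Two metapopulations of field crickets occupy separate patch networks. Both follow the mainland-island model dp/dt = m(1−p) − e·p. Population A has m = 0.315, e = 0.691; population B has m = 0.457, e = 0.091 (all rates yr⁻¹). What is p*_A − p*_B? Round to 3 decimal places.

-0.521

A: p*_A = m/(m+e) = 0.315/1.0060 = 0.3131.
B: p*_B = 0.457/0.5480 = 0.8339.
p*_A − p*_B = 0.3131 − 0.8339 = -0.5208.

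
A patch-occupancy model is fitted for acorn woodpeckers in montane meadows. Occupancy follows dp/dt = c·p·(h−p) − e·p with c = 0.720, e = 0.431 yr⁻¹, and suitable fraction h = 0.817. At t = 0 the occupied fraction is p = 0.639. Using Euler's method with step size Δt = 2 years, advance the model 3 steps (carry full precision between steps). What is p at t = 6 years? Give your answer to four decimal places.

Update rule: p ← p + [c·p·(h−p) − e·p]·Δt with Δt = 2.
  1  |  dp/dt·Δt = -0.387030  |  p_1 = 0.251970
  2  |  dp/dt·Δt = -0.012185  |  p_2 = 0.239786
  3  |  dp/dt·Δt = -0.007388  |  p_3 = 0.232398

0.2324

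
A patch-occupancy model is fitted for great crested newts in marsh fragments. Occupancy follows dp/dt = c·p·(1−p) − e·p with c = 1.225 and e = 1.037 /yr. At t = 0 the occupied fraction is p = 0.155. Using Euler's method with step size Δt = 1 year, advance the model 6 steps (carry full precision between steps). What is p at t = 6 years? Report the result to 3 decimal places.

0.154

Update rule: p ← p + [c·p·(1−p) − e·p]·Δt with Δt = 1.
t = 1: p = 0.15500 + (-0.00029) = 0.15471
t = 2: p = 0.15471 + (-0.00024) = 0.15447
t = 3: p = 0.15447 + (-0.00019) = 0.15428
t = 4: p = 0.15428 + (-0.00015) = 0.15413
t = 5: p = 0.15413 + (-0.00012) = 0.15401
t = 6: p = 0.15401 + (-0.00010) = 0.15390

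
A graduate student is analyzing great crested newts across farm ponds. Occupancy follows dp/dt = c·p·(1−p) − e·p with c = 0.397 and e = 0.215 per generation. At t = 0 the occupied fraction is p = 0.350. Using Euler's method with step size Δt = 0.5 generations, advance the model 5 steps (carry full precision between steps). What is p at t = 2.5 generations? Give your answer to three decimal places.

0.384

Update rule: p ← p + [c·p·(1−p) − e·p]·Δt with Δt = 0.5.
step 1: Δp = +0.00753, p = 0.35753
step 2: Δp = +0.00716, p = 0.36469
step 3: Δp = +0.00679, p = 0.37148
step 4: Δp = +0.00641, p = 0.37789
step 5: Δp = +0.00604, p = 0.38394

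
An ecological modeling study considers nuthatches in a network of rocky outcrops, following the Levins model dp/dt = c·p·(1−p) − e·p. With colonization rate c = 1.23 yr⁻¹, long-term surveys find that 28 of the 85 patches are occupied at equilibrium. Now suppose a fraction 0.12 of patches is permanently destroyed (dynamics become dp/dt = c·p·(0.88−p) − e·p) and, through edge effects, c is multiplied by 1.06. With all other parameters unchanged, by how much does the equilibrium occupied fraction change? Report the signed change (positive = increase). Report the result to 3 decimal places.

Observed p* = 28/85 = 0.32941.
Balance c(1−p*) = e gives e = 1.23×(1 − 0.32941) = 0.82483.
New p* = 0.88 − e/c = 0.88 − 0.82483/1.30380 = 0.24736.
Δp* = 0.24736 − 0.32941 = -0.08205.

-0.082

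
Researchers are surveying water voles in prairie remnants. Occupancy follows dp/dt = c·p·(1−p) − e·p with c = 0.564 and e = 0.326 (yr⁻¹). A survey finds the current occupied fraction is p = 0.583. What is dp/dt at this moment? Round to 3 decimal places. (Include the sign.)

-0.053

Colonization term: c·p·(1−p) = 0.564×0.583×0.4170 = 0.13711.
Extinction term: e·p = 0.19006.
dp/dt = 0.13711 − 0.19006 = -0.05294.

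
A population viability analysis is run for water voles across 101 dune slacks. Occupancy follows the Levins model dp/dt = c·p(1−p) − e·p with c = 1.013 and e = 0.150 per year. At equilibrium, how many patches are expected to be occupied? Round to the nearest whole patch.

p* = 1 − e/c = 1 − 0.150/1.013 = 0.8519.
Expected occupied patches = N × p* = 101 × 0.8519 = 86.04 ≈ 86.

86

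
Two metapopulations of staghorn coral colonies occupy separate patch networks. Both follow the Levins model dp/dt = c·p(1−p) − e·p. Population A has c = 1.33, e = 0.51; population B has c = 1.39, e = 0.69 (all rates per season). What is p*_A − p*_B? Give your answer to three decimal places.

A: p*_A = 1 − 0.51/1.33 = 0.6165.
B: p*_B = 1 − 0.69/1.39 = 0.5036.
p*_A − p*_B = 0.6165 − 0.5036 = 0.1129.

0.113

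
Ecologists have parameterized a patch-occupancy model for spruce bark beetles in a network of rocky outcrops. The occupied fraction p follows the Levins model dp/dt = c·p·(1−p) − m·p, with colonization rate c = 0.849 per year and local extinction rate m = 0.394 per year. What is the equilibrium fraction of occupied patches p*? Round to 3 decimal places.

0.536

At equilibrium, colonization balances extinction: c·p*·(1−p*) = m·p*.
So p* = 1 − m/c = 1 − 0.394/0.849 = 1 − 0.4641 = 0.5359.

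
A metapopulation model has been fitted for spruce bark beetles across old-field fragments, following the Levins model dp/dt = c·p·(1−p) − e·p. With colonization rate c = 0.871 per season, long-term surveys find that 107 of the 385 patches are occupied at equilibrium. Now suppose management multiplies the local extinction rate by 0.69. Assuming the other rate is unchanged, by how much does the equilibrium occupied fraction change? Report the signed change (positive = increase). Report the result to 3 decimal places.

Observed p* = 107/385 = 0.27792.
Balance c(1−p*) = e gives e = 0.871×(1 − 0.27792) = 0.62893.
New p* = 1 − e/c = 1 − 0.43396/0.87100 = 0.50177.
Δp* = 0.50177 − 0.27792 = +0.22385.

0.224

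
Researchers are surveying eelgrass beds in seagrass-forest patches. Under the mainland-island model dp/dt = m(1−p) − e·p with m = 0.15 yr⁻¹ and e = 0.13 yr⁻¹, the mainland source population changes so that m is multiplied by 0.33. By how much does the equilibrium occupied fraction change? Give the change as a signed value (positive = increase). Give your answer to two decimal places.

Before: p* = 0.15/(0.15+0.13) = 0.5357.
After: m = 0.0495, e = 0.13; p* = 0.0495/0.1795 = 0.2758.
Δp* = 0.2758 − 0.5357 = -0.2599.

-0.26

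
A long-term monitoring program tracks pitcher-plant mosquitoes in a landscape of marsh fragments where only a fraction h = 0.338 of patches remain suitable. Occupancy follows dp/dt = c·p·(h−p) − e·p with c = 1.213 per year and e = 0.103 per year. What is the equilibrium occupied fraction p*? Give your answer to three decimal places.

Setting dp/dt = 0 and dividing by p* gives c·(h−p*) = e.
So p* = h − e/c = 0.338 − 0.103/1.213 = 0.338 − 0.0849 = 0.2531.

0.253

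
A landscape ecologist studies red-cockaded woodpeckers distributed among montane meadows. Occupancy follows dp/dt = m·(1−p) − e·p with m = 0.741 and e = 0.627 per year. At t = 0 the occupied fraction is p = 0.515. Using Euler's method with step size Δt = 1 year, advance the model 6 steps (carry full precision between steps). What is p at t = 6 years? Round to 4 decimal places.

Update rule: p ← p + [m·(1−p) − e·p]·Δt with Δt = 1.
t = 1: p = 0.51500 + (+0.03648) = 0.55148
t = 2: p = 0.55148 + (-0.01342) = 0.53806
t = 3: p = 0.53806 + (+0.00494) = 0.54300
t = 4: p = 0.54300 + (-0.00182) = 0.54118
t = 5: p = 0.54118 + (+0.00067) = 0.54185
t = 6: p = 0.54185 + (-0.00025) = 0.54160

0.5416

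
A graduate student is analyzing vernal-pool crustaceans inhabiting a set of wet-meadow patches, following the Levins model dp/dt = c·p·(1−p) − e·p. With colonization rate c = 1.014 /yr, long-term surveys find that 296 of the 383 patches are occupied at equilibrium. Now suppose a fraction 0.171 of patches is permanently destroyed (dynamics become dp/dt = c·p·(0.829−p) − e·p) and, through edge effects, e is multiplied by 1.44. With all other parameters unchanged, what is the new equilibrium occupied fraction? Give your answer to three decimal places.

0.502

Observed p* = 296/383 = 0.77285.
Balance c(1−p*) = e gives e = 1.014×(1 − 0.77285) = 0.23033.
New p* = 0.829 − e/c = 0.829 − 0.33168/1.01400 = 0.50190.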